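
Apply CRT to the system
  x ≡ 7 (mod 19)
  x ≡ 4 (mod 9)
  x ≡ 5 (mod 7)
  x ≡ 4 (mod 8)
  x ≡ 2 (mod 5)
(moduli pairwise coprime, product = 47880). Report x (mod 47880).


Product of moduli M = 19 · 9 · 7 · 8 · 5 = 47880.
Merge one congruence at a time:
  Start: x ≡ 7 (mod 19).
  Combine with x ≡ 4 (mod 9); new modulus lcm = 171.
    Write x = 7 + 19·t and substitute into x ≡ 4 (mod 9): 19·t ≡ 4 − 7 = -3 (mod 9).
    Reduce coefficients mod 9: 1·t ≡ 6 (mod 9).
    So t ≡ 6 (mod 9).
    Then x = 7 + 19·6 = 121, valid modulo lcm(19, 9) = 171: x ≡ 121 (mod 171).
  Combine with x ≡ 5 (mod 7); new modulus lcm = 1197.
    Write x = 121 + 171·t and substitute into x ≡ 5 (mod 7): 171·t ≡ 5 − 121 = -116 (mod 7).
    Reduce coefficients mod 7: 3·t ≡ 3 (mod 7).
    The inverse of 3 mod 7 is 5 (since 3·5 = 15 = 2·7 + 1), so t ≡ 5·3 = 15 ≡ 1 (mod 7).
    Then x = 121 + 171·1 = 292, valid modulo lcm(171, 7) = 1197: x ≡ 292 (mod 1197).
  Combine with x ≡ 4 (mod 8); new modulus lcm = 9576.
    Write x = 292 + 1197·t and substitute into x ≡ 4 (mod 8): 1197·t ≡ 4 − 292 = -288 (mod 8).
    Reduce coefficients mod 8: 5·t ≡ 0 (mod 8).
    The inverse of 5 mod 8 is 5 (since 5·5 = 25 = 3·8 + 1), so t ≡ 5·0 = 0 ≡ 0 (mod 8).
    Then x = 292 + 1197·0 = 292, valid modulo lcm(1197, 8) = 9576: x ≡ 292 (mod 9576).
  Combine with x ≡ 2 (mod 5); new modulus lcm = 47880.
    Write x = 292 + 9576·t and substitute into x ≡ 2 (mod 5): 9576·t ≡ 2 − 292 = -290 (mod 5).
    Reduce coefficients mod 5: 1·t ≡ 0 (mod 5).
    So t ≡ 0 (mod 5).
    Then x = 292 + 9576·0 = 292, valid modulo lcm(9576, 5) = 47880: x ≡ 292 (mod 47880).
Verify against each original: 292 mod 19 = 7, 292 mod 9 = 4, 292 mod 7 = 5, 292 mod 8 = 4, 292 mod 5 = 2.

x ≡ 292 (mod 47880).


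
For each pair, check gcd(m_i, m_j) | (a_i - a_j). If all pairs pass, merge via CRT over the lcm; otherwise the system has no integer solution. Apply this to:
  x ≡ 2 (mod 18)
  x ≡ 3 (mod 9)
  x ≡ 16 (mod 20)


Moduli 18, 9, 20 are not pairwise coprime, so CRT works modulo lcm(m_i) when all pairwise compatibility conditions hold.
Pairwise compatibility: gcd(m_i, m_j) must divide a_i - a_j for every pair.
Merge one congruence at a time:
  Start: x ≡ 2 (mod 18).
  Combine with x ≡ 3 (mod 9): gcd(18, 9) = 9, and 3 - 2 = 1 is NOT divisible by 9.
    ⇒ system is inconsistent (no integer solution).

No solution (the system is inconsistent).


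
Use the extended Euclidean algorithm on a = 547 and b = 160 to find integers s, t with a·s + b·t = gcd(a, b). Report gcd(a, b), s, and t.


Euclidean algorithm on (547, 160) — divide until remainder is 0:
  547 = 3 · 160 + 67
  160 = 2 · 67 + 26
  67 = 2 · 26 + 15
  26 = 1 · 15 + 11
  15 = 1 · 11 + 4
  11 = 2 · 4 + 3
  4 = 1 · 3 + 1
  3 = 3 · 1 + 0
gcd(547, 160) = 1.
Track Bezout coefficients alongside the remainders: start with r₀ = 547 = a·1 + b·0 (s = 1, t = 0) and r₁ = 160 = a·0 + b·1 (s = 0, t = 1); each new remainder r_{k+1} = r_{k-1} − q_k·r_k inherits s_{k+1} = s_{k-1} − q_k·s_k, t_{k+1} = t_{k-1} − q_k·t_k, so r_k = a·s_k + b·t_k at every step:
  q = 3: r = 67, s = 1 − 3·0 = 1, t = 0 − 3·1 = -3  (check: 547·1 + 160·(-3) = 67)
  q = 2: r = 26, s = 0 − 2·1 = -2, t = 1 − 2·(-3) = 7  (check: 547·(-2) + 160·7 = 26)
  q = 2: r = 15, s = 1 − 2·(-2) = 5, t = -3 − 2·7 = -17  (check: 547·5 + 160·(-17) = 15)
  q = 1: r = 11, s = -2 − 1·5 = -7, t = 7 − 1·(-17) = 24  (check: 547·(-7) + 160·24 = 11)
  q = 1: r = 4, s = 5 − 1·(-7) = 12, t = -17 − 1·24 = -41  (check: 547·12 + 160·(-41) = 4)
  q = 2: r = 3, s = -7 − 2·12 = -31, t = 24 − 2·(-41) = 106  (check: 547·(-31) + 160·106 = 3)
  q = 1: r = 1, s = 12 − 1·(-31) = 43, t = -41 − 1·106 = -147  (check: 547·43 + 160·(-147) = 1)
The row with r = 1 (the gcd) gives the Bezout coefficients s = 43, t = -147.
Result: 547 · (43) + 160 · (-147) = 1.

gcd(547, 160) = 1; s = 43, t = -147 (check: 547·43 + 160·(-147) = 1).


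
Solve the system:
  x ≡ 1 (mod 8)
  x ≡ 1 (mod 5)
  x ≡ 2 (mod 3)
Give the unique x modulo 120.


Moduli 8, 5, 3 are pairwise coprime; by CRT there is a unique solution modulo M = 8 · 5 · 3 = 120.
Solve pairwise, accumulating the modulus:
  Start with x ≡ 1 (mod 8).
  Combine with x ≡ 1 (mod 5): since gcd(8, 5) = 1, we get a unique residue mod 40.
    Write x = 1 + 8·t and substitute into x ≡ 1 (mod 5): 8·t ≡ 1 − 1 = 0 (mod 5).
    Reduce coefficients mod 5: 3·t ≡ 0 (mod 5).
    The inverse of 3 mod 5 is 2 (since 3·2 = 6 = 1·5 + 1), so t ≡ 2·0 = 0 ≡ 0 (mod 5).
    Then x = 1 + 8·0 = 1, valid modulo lcm(8, 5) = 40: x ≡ 1 (mod 40).
  Combine with x ≡ 2 (mod 3): since gcd(40, 3) = 1, we get a unique residue mod 120.
    Write x = 1 + 40·t and substitute into x ≡ 2 (mod 3): 40·t ≡ 2 − 1 = 1 (mod 3).
    Reduce coefficients mod 3: 1·t ≡ 1 (mod 3).
    So t ≡ 1 (mod 3).
    Then x = 1 + 40·1 = 41, valid modulo lcm(40, 3) = 120: x ≡ 41 (mod 120).
Verify: 41 mod 8 = 1 ✓, 41 mod 5 = 1 ✓, 41 mod 3 = 2 ✓.

x ≡ 41 (mod 120).


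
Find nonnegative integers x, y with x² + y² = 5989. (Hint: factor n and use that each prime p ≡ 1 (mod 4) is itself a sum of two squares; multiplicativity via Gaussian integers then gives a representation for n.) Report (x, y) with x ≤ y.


Step 1: Factor n = 5989 = 53 · 113.
Step 2: Check the mod-4 condition on each prime factor: 53 ≡ 1 (mod 4), exponent 1; 113 ≡ 1 (mod 4), exponent 1.
All primes ≡ 3 (mod 4) appear to even exponent (or don't appear), so by the two-squares theorem n IS expressible as a sum of two squares.
Step 3: Build a representation. Here n = 53 · 113 is a product of primes ≡ 1 (mod 4). Each prime p ≡ 1 (mod 4) is itself a sum of two squares; find a² by testing p − a² for a perfect square:
  53: 53 − 1² = 52, 53 − 2² = 49 = 7² ⇒ 53 = 2² + 7².
  113: 113 − 1² = 112, 113 − 2² = 109, 113 − 3² = 104, 113 − 4² = 97, 113 − 5² = 88, 113 − 6² = 77, 113 − 7² = 64 = 8² ⇒ 113 = 7² + 8².
  Combine using the Brahmagupta–Fibonacci identity (a² + b²)(c² + d²) = (ac − bd)² + (ad + bc)² = (ac + bd)² + (ad − bc)²:
  53 · 113 = 5989: from (2² + 7²)(7² + 8²), take (2·7 − 7·8, 2·8 + 7·7) = (14 − 56, 16 + 49) = (-42, 65); dropping signs (only squares matter) gives (42, 65); check 42² + 65² = 1764 + 4225 = 5989 ✓.
Step 4: Order so x ≤ y and verify: 42² + 65² = 1764 + 4225 = 5989 = n. ✓

n = 5989 = 42² + 65² (one valid representation with x ≤ y).


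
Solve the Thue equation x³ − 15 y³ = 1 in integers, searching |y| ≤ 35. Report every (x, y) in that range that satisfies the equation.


The equation is x³ - 15y³ = 1. For fixed y, x³ = 15·y³ + 1, so a solution requires the RHS to be a perfect cube.
Strategy: iterate y from -35 to 35, compute RHS = 15·y³ + 1, and check whether it is a (positive or negative) perfect cube.
Check small values of y:
  y = 0: RHS = 1 = (1)³ ⇒ x = 1 works.
  y = 1: RHS = 16 is not a perfect cube.
  y = -1: RHS = -14 is not a perfect cube.
  y = 2: RHS = 121 is not a perfect cube.
  y = -2: RHS = -119 is not a perfect cube.
  y = 3: RHS = 406 is not a perfect cube.
  y = -3: RHS = -404 is not a perfect cube.
Continuing the search up to |y| = 35 finds no further solutions beyond those listed.
Collected solutions: (1, 0).

Solutions (with |y| ≤ 35): (1, 0).


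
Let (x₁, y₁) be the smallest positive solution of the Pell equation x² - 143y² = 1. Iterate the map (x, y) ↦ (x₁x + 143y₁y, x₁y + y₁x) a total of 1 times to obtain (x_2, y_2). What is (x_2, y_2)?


Step 1: Find the fundamental solution (x₁, y₁) of x² - 143y² = 1.
  Expand √143 as a continued fraction. a₀ = ⌊√143⌋ = 11; iterate m_{k+1} = d_k·a_k − m_k, d_{k+1} = (143 − m_{k+1}²)/d_k, a_{k+1} = ⌊(a₀ + m_{k+1})/d_{k+1}⌋ (starting m₀ = 0, d₀ = 1), with convergents p_k = a_k·p_{k-1} + p_{k-2}, q_k = a_k·q_{k-1} + q_{k-2} (p₋₁ = 1, q₋₁ = 0):
  k = 0: a₀ = 11; p₀/q₀ = 11/1; p₀² − 143·q₀² = 121 − 143 = -22.
  k = 1: m = 11, d = 22, a = ⌊(11 + 11)/22⌋ = 1; p/q = (1·11 + 1)/(1·1 + 0) = 12/1; p² − 143·q² = 144 − 143 = 1.
  The first convergent with p² − 143·q² = 1 gives the fundamental solution (x₁, y₁) = (12, 1).
Step 2: Apply the recurrence (x_{n+1}, y_{n+1}) = (x₁x_n + 143y₁y_n, x₁y_n + y₁x_n) repeatedly.
  From (x_1, y_1) = (12, 1): x_2 = 12·12 + 143·1·1 = 287; y_2 = 12·1 + 1·12 = 24.
Step 3: Verify x_2² - 143·y_2² = 82369 - 82368 = 1 (should be 1). ✓

(x_1, y_1) = (12, 1); (x_2, y_2) = (287, 24).


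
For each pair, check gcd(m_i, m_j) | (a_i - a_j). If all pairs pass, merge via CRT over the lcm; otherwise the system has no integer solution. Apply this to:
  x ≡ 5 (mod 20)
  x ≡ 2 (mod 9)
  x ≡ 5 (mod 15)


Moduli 20, 9, 15 are not pairwise coprime, so CRT works modulo lcm(m_i) when all pairwise compatibility conditions hold.
Pairwise compatibility: gcd(m_i, m_j) must divide a_i - a_j for every pair.
Merge one congruence at a time:
  Start: x ≡ 5 (mod 20).
  Combine with x ≡ 2 (mod 9): gcd(20, 9) = 1; 2 - 5 = -3, which IS divisible by 1, so compatible.
    Write x = 5 + 20·t and substitute into x ≡ 2 (mod 9): 20·t ≡ 2 − 5 = -3 (mod 9).
    Reduce coefficients mod 9: 2·t ≡ 6 (mod 9).
    The inverse of 2 mod 9 is 5 (since 2·5 = 10 = 1·9 + 1), so t ≡ 5·6 = 30 ≡ 3 (mod 9).
    Then x = 5 + 20·3 = 65, valid modulo lcm(20, 9) = 180: x ≡ 65 (mod 180).
  Combine with x ≡ 5 (mod 15): gcd(180, 15) = 15; 5 - 65 = -60, which IS divisible by 15, so compatible.
    Write x = 65 + 180·t and substitute into x ≡ 5 (mod 15): 180·t ≡ 5 − 65 = -60 (mod 15).
    Divide the congruence (and modulus) by g = 15: 12·t ≡ -4 (mod 1).
    Modulo 1 every t works; take t = 0.
    Then x = 65 + 180·0 = 65, valid modulo lcm(180, 15) = 180: x ≡ 65 (mod 180).
Verify: 65 mod 20 = 5, 65 mod 9 = 2, 65 mod 15 = 5.

x ≡ 65 (mod 180).


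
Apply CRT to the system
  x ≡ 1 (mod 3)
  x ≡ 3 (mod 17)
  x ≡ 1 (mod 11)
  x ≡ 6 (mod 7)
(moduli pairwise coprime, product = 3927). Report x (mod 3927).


Product of moduli M = 3 · 17 · 11 · 7 = 3927.
Merge one congruence at a time:
  Start: x ≡ 1 (mod 3).
  Combine with x ≡ 3 (mod 17); new modulus lcm = 51.
    Write x = 1 + 3·t and substitute into x ≡ 3 (mod 17): 3·t ≡ 3 − 1 = 2 (mod 17).
    The inverse of 3 mod 17 is 6 (since 3·6 = 18 = 1·17 + 1), so t ≡ 6·2 = 12 ≡ 12 (mod 17).
    Then x = 1 + 3·12 = 37, valid modulo lcm(3, 17) = 51: x ≡ 37 (mod 51).
  Combine with x ≡ 1 (mod 11); new modulus lcm = 561.
    Write x = 37 + 51·t and substitute into x ≡ 1 (mod 11): 51·t ≡ 1 − 37 = -36 (mod 11).
    Reduce coefficients mod 11: 7·t ≡ 8 (mod 11).
    The inverse of 7 mod 11 is 8 (since 7·8 = 56 = 5·11 + 1), so t ≡ 8·8 = 64 ≡ 9 (mod 11).
    Then x = 37 + 51·9 = 496, valid modulo lcm(51, 11) = 561: x ≡ 496 (mod 561).
  Combine with x ≡ 6 (mod 7); new modulus lcm = 3927.
    Write x = 496 + 561·t and substitute into x ≡ 6 (mod 7): 561·t ≡ 6 − 496 = -490 (mod 7).
    Reduce coefficients mod 7: 1·t ≡ 0 (mod 7).
    So t ≡ 0 (mod 7).
    Then x = 496 + 561·0 = 496, valid modulo lcm(561, 7) = 3927: x ≡ 496 (mod 3927).
Verify against each original: 496 mod 3 = 1, 496 mod 17 = 3, 496 mod 11 = 1, 496 mod 7 = 6.

x ≡ 496 (mod 3927).


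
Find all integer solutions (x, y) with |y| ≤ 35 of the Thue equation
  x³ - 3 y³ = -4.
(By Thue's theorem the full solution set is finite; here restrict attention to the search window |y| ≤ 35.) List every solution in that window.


The equation is x³ - 3y³ = -4. For fixed y, x³ = 3·y³ − 4, so a solution requires the RHS to be a perfect cube.
Strategy: iterate y from -35 to 35, compute RHS = 3·y³ − 4, and check whether it is a (positive or negative) perfect cube.
Check small values of y:
  y = 0: RHS = -4 is not a perfect cube.
  y = 1: RHS = -1 = (-1)³ ⇒ x = -1 works.
  y = -1: RHS = -7 is not a perfect cube.
  y = 2: RHS = 20 is not a perfect cube.
  y = -2: RHS = -28 is not a perfect cube.
  y = 3: RHS = 77 is not a perfect cube.
  y = -3: RHS = -85 is not a perfect cube.
Continuing the search up to |y| = 35 finds no further solutions beyond those listed.
Collected solutions: (-1, 1).

Solutions (with |y| ≤ 35): (-1, 1).


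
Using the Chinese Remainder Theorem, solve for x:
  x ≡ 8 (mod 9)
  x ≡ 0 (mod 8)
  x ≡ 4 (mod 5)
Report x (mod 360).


Moduli 9, 8, 5 are pairwise coprime; by CRT there is a unique solution modulo M = 9 · 8 · 5 = 360.
Solve pairwise, accumulating the modulus:
  Start with x ≡ 8 (mod 9).
  Combine with x ≡ 0 (mod 8): since gcd(9, 8) = 1, we get a unique residue mod 72.
    Write x = 8 + 9·t and substitute into x ≡ 0 (mod 8): 9·t ≡ 0 − 8 = -8 (mod 8).
    Reduce coefficients mod 8: 1·t ≡ 0 (mod 8).
    So t ≡ 0 (mod 8).
    Then x = 8 + 9·0 = 8, valid modulo lcm(9, 8) = 72: x ≡ 8 (mod 72).
  Combine with x ≡ 4 (mod 5): since gcd(72, 5) = 1, we get a unique residue mod 360.
    Write x = 8 + 72·t and substitute into x ≡ 4 (mod 5): 72·t ≡ 4 − 8 = -4 (mod 5).
    Reduce coefficients mod 5: 2·t ≡ 1 (mod 5).
    The inverse of 2 mod 5 is 3 (since 2·3 = 6 = 1·5 + 1), so t ≡ 3·1 = 3 ≡ 3 (mod 5).
    Then x = 8 + 72·3 = 224, valid modulo lcm(72, 5) = 360: x ≡ 224 (mod 360).
Verify: 224 mod 9 = 8 ✓, 224 mod 8 = 0 ✓, 224 mod 5 = 4 ✓.

x ≡ 224 (mod 360).


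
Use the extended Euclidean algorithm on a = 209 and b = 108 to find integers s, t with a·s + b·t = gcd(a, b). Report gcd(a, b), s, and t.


Euclidean algorithm on (209, 108) — divide until remainder is 0:
  209 = 1 · 108 + 101
  108 = 1 · 101 + 7
  101 = 14 · 7 + 3
  7 = 2 · 3 + 1
  3 = 3 · 1 + 0
gcd(209, 108) = 1.
Track Bezout coefficients alongside the remainders: start with r₀ = 209 = a·1 + b·0 (s = 1, t = 0) and r₁ = 108 = a·0 + b·1 (s = 0, t = 1); each new remainder r_{k+1} = r_{k-1} − q_k·r_k inherits s_{k+1} = s_{k-1} − q_k·s_k, t_{k+1} = t_{k-1} − q_k·t_k, so r_k = a·s_k + b·t_k at every step:
  q = 1: r = 101, s = 1 − 1·0 = 1, t = 0 − 1·1 = -1  (check: 209·1 + 108·(-1) = 101)
  q = 1: r = 7, s = 0 − 1·1 = -1, t = 1 − 1·(-1) = 2  (check: 209·(-1) + 108·2 = 7)
  q = 14: r = 3, s = 1 − 14·(-1) = 15, t = -1 − 14·2 = -29  (check: 209·15 + 108·(-29) = 3)
  q = 2: r = 1, s = -1 − 2·15 = -31, t = 2 − 2·(-29) = 60  (check: 209·(-31) + 108·60 = 1)
The row with r = 1 (the gcd) gives the Bezout coefficients s = -31, t = 60.
Result: 209 · (-31) + 108 · (60) = 1.

gcd(209, 108) = 1; s = -31, t = 60 (check: 209·(-31) + 108·60 = 1).


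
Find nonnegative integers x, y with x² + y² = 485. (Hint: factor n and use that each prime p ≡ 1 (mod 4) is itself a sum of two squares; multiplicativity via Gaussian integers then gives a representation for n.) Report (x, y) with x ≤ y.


Step 1: Factor n = 485 = 5 · 97.
Step 2: Check the mod-4 condition on each prime factor: 5 ≡ 1 (mod 4), exponent 1; 97 ≡ 1 (mod 4), exponent 1.
All primes ≡ 3 (mod 4) appear to even exponent (or don't appear), so by the two-squares theorem n IS expressible as a sum of two squares.
Step 3: Build a representation. Here n = 5 · 97 is a product of primes ≡ 1 (mod 4). Each prime p ≡ 1 (mod 4) is itself a sum of two squares; find a² by testing p − a² for a perfect square:
  5: 5 − 1² = 4 = 2² ⇒ 5 = 1² + 2².
  97: 97 − 1² = 96, 97 − 2² = 93, 97 − 3² = 88, 97 − 4² = 81 = 9² ⇒ 97 = 4² + 9².
  Combine using the Brahmagupta–Fibonacci identity (a² + b²)(c² + d²) = (ac − bd)² + (ad + bc)² = (ac + bd)² + (ad − bc)²:
  5 · 97 = 485: from (1² + 2²)(4² + 9²), take (1·4 − 2·9, 1·9 + 2·4) = (4 − 18, 9 + 8) = (-14, 17); dropping signs (only squares matter) gives (14, 17); check 14² + 17² = 196 + 289 = 485 ✓.
Step 4: Order so x ≤ y and verify: 14² + 17² = 196 + 289 = 485 = n. ✓

n = 485 = 14² + 17² (one valid representation with x ≤ y).


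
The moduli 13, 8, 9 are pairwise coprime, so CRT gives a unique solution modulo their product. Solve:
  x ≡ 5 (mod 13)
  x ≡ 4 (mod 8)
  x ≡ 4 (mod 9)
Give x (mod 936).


Moduli 13, 8, 9 are pairwise coprime; by CRT there is a unique solution modulo M = 13 · 8 · 9 = 936.
Solve pairwise, accumulating the modulus:
  Start with x ≡ 5 (mod 13).
  Combine with x ≡ 4 (mod 8): since gcd(13, 8) = 1, we get a unique residue mod 104.
    Write x = 5 + 13·t and substitute into x ≡ 4 (mod 8): 13·t ≡ 4 − 5 = -1 (mod 8).
    Reduce coefficients mod 8: 5·t ≡ 7 (mod 8).
    The inverse of 5 mod 8 is 5 (since 5·5 = 25 = 3·8 + 1), so t ≡ 5·7 = 35 ≡ 3 (mod 8).
    Then x = 5 + 13·3 = 44, valid modulo lcm(13, 8) = 104: x ≡ 44 (mod 104).
  Combine with x ≡ 4 (mod 9): since gcd(104, 9) = 1, we get a unique residue mod 936.
    Write x = 44 + 104·t and substitute into x ≡ 4 (mod 9): 104·t ≡ 4 − 44 = -40 (mod 9).
    Reduce coefficients mod 9: 5·t ≡ 5 (mod 9).
    The inverse of 5 mod 9 is 2 (since 5·2 = 10 = 1·9 + 1), so t ≡ 2·5 = 10 ≡ 1 (mod 9).
    Then x = 44 + 104·1 = 148, valid modulo lcm(104, 9) = 936: x ≡ 148 (mod 936).
Verify: 148 mod 13 = 5 ✓, 148 mod 8 = 4 ✓, 148 mod 9 = 4 ✓.

x ≡ 148 (mod 936).


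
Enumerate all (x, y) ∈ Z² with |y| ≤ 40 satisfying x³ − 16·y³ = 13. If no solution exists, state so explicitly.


The equation is x³ - 16y³ = 13. For fixed y, x³ = 16·y³ + 13, so a solution requires the RHS to be a perfect cube.
Strategy: iterate y from -40 to 40, compute RHS = 16·y³ + 13, and check whether it is a (positive or negative) perfect cube.
Check small values of y:
  y = 0: RHS = 13 is not a perfect cube.
  y = 1: RHS = 29 is not a perfect cube.
  y = -1: RHS = -3 is not a perfect cube.
  y = 2: RHS = 141 is not a perfect cube.
  y = -2: RHS = -115 is not a perfect cube.
  y = 3: RHS = 445 is not a perfect cube.
  y = -3: RHS = -419 is not a perfect cube.
Continuing the search up to |y| = 40 finds no solutions either.
No (x, y) in the scanned range satisfies the equation.

No integer solutions with |y| ≤ 40.


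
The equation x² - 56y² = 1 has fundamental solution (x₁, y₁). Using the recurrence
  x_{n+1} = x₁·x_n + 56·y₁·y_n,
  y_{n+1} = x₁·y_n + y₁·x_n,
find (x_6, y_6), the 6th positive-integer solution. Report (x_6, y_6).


Step 1: Find the fundamental solution (x₁, y₁) of x² - 56y² = 1.
  Expand √56 as a continued fraction. a₀ = ⌊√56⌋ = 7; iterate m_{k+1} = d_k·a_k − m_k, d_{k+1} = (56 − m_{k+1}²)/d_k, a_{k+1} = ⌊(a₀ + m_{k+1})/d_{k+1}⌋ (starting m₀ = 0, d₀ = 1), with convergents p_k = a_k·p_{k-1} + p_{k-2}, q_k = a_k·q_{k-1} + q_{k-2} (p₋₁ = 1, q₋₁ = 0):
  k = 0: a₀ = 7; p₀/q₀ = 7/1; p₀² − 56·q₀² = 49 − 56 = -7.
  k = 1: m = 7, d = 7, a = ⌊(7 + 7)/7⌋ = 2; p/q = (2·7 + 1)/(2·1 + 0) = 15/2; p² − 56·q² = 225 − 224 = 1.
  The first convergent with p² − 56·q² = 1 gives the fundamental solution (x₁, y₁) = (15, 2).
Step 2: Apply the recurrence (x_{n+1}, y_{n+1}) = (x₁x_n + 56y₁y_n, x₁y_n + y₁x_n) repeatedly.
  From (x_1, y_1) = (15, 2): x_2 = 15·15 + 56·2·2 = 449; y_2 = 15·2 + 2·15 = 60.
  From (x_2, y_2) = (449, 60): x_3 = 15·449 + 56·2·60 = 13455; y_3 = 15·60 + 2·449 = 1798.
  From (x_3, y_3) = (13455, 1798): x_4 = 15·13455 + 56·2·1798 = 403201; y_4 = 15·1798 + 2·13455 = 53880.
  From (x_4, y_4) = (403201, 53880): x_5 = 15·403201 + 56·2·53880 = 12082575; y_5 = 15·53880 + 2·403201 = 1614602.
  From (x_5, y_5) = (12082575, 1614602): x_6 = 15·12082575 + 56·2·1614602 = 362074049; y_6 = 15·1614602 + 2·12082575 = 48384180.
Step 3: Verify x_6² - 56·y_6² = 131097616959254401 - 131097616959254400 = 1 (should be 1). ✓

(x_1, y_1) = (15, 2); (x_6, y_6) = (362074049, 48384180).


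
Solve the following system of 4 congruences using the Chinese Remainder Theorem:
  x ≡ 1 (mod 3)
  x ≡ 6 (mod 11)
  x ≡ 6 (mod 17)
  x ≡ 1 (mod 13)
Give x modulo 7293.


Product of moduli M = 3 · 11 · 17 · 13 = 7293.
Merge one congruence at a time:
  Start: x ≡ 1 (mod 3).
  Combine with x ≡ 6 (mod 11); new modulus lcm = 33.
    Write x = 1 + 3·t and substitute into x ≡ 6 (mod 11): 3·t ≡ 6 − 1 = 5 (mod 11).
    The inverse of 3 mod 11 is 4 (since 3·4 = 12 = 1·11 + 1), so t ≡ 4·5 = 20 ≡ 9 (mod 11).
    Then x = 1 + 3·9 = 28, valid modulo lcm(3, 11) = 33: x ≡ 28 (mod 33).
  Combine with x ≡ 6 (mod 17); new modulus lcm = 561.
    Write x = 28 + 33·t and substitute into x ≡ 6 (mod 17): 33·t ≡ 6 − 28 = -22 (mod 17).
    Reduce coefficients mod 17: 16·t ≡ 12 (mod 17).
    The inverse of 16 mod 17 is 16 (since 16·16 = 256 = 15·17 + 1), so t ≡ 16·12 = 192 ≡ 5 (mod 17).
    Then x = 28 + 33·5 = 193, valid modulo lcm(33, 17) = 561: x ≡ 193 (mod 561).
  Combine with x ≡ 1 (mod 13); new modulus lcm = 7293.
    Write x = 193 + 561·t and substitute into x ≡ 1 (mod 13): 561·t ≡ 1 − 193 = -192 (mod 13).
    Reduce coefficients mod 13: 2·t ≡ 3 (mod 13).
    The inverse of 2 mod 13 is 7 (since 2·7 = 14 = 1·13 + 1), so t ≡ 7·3 = 21 ≡ 8 (mod 13).
    Then x = 193 + 561·8 = 4681, valid modulo lcm(561, 13) = 7293: x ≡ 4681 (mod 7293).
Verify against each original: 4681 mod 3 = 1, 4681 mod 11 = 6, 4681 mod 17 = 6, 4681 mod 13 = 1.

x ≡ 4681 (mod 7293).


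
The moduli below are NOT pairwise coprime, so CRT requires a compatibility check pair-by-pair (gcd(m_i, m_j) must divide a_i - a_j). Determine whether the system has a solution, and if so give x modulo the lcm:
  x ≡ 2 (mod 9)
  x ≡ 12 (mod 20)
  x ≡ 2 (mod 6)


Moduli 9, 20, 6 are not pairwise coprime, so CRT works modulo lcm(m_i) when all pairwise compatibility conditions hold.
Pairwise compatibility: gcd(m_i, m_j) must divide a_i - a_j for every pair.
Merge one congruence at a time:
  Start: x ≡ 2 (mod 9).
  Combine with x ≡ 12 (mod 20): gcd(9, 20) = 1; 12 - 2 = 10, which IS divisible by 1, so compatible.
    Write x = 2 + 9·t and substitute into x ≡ 12 (mod 20): 9·t ≡ 12 − 2 = 10 (mod 20).
    The inverse of 9 mod 20 is 9 (since 9·9 = 81 = 4·20 + 1), so t ≡ 9·10 = 90 ≡ 10 (mod 20).
    Then x = 2 + 9·10 = 92, valid modulo lcm(9, 20) = 180: x ≡ 92 (mod 180).
  Combine with x ≡ 2 (mod 6): gcd(180, 6) = 6; 2 - 92 = -90, which IS divisible by 6, so compatible.
    Write x = 92 + 180·t and substitute into x ≡ 2 (mod 6): 180·t ≡ 2 − 92 = -90 (mod 6).
    Divide the congruence (and modulus) by g = 6: 30·t ≡ -15 (mod 1).
    Modulo 1 every t works; take t = 0.
    Then x = 92 + 180·0 = 92, valid modulo lcm(180, 6) = 180: x ≡ 92 (mod 180).
Verify: 92 mod 9 = 2, 92 mod 20 = 12, 92 mod 6 = 2.

x ≡ 92 (mod 180).


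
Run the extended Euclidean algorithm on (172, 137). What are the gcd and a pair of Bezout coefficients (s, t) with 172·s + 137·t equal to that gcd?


Euclidean algorithm on (172, 137) — divide until remainder is 0:
  172 = 1 · 137 + 35
  137 = 3 · 35 + 32
  35 = 1 · 32 + 3
  32 = 10 · 3 + 2
  3 = 1 · 2 + 1
  2 = 2 · 1 + 0
gcd(172, 137) = 1.
Track Bezout coefficients alongside the remainders: start with r₀ = 172 = a·1 + b·0 (s = 1, t = 0) and r₁ = 137 = a·0 + b·1 (s = 0, t = 1); each new remainder r_{k+1} = r_{k-1} − q_k·r_k inherits s_{k+1} = s_{k-1} − q_k·s_k, t_{k+1} = t_{k-1} − q_k·t_k, so r_k = a·s_k + b·t_k at every step:
  q = 1: r = 35, s = 1 − 1·0 = 1, t = 0 − 1·1 = -1  (check: 172·1 + 137·(-1) = 35)
  q = 3: r = 32, s = 0 − 3·1 = -3, t = 1 − 3·(-1) = 4  (check: 172·(-3) + 137·4 = 32)
  q = 1: r = 3, s = 1 − 1·(-3) = 4, t = -1 − 1·4 = -5  (check: 172·4 + 137·(-5) = 3)
  q = 10: r = 2, s = -3 − 10·4 = -43, t = 4 − 10·(-5) = 54  (check: 172·(-43) + 137·54 = 2)
  q = 1: r = 1, s = 4 − 1·(-43) = 47, t = -5 − 1·54 = -59  (check: 172·47 + 137·(-59) = 1)
The row with r = 1 (the gcd) gives the Bezout coefficients s = 47, t = -59.
Result: 172 · (47) + 137 · (-59) = 1.

gcd(172, 137) = 1; s = 47, t = -59 (check: 172·47 + 137·(-59) = 1).


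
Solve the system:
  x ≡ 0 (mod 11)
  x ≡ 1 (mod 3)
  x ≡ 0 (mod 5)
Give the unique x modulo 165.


Moduli 11, 3, 5 are pairwise coprime; by CRT there is a unique solution modulo M = 11 · 3 · 5 = 165.
Solve pairwise, accumulating the modulus:
  Start with x ≡ 0 (mod 11).
  Combine with x ≡ 1 (mod 3): since gcd(11, 3) = 1, we get a unique residue mod 33.
    Write x = 0 + 11·t and substitute into x ≡ 1 (mod 3): 11·t ≡ 1 − 0 = 1 (mod 3).
    Reduce coefficients mod 3: 2·t ≡ 1 (mod 3).
    The inverse of 2 mod 3 is 2 (since 2·2 = 4 = 1·3 + 1), so t ≡ 2·1 = 2 ≡ 2 (mod 3).
    Then x = 0 + 11·2 = 22, valid modulo lcm(11, 3) = 33: x ≡ 22 (mod 33).
  Combine with x ≡ 0 (mod 5): since gcd(33, 5) = 1, we get a unique residue mod 165.
    Write x = 22 + 33·t and substitute into x ≡ 0 (mod 5): 33·t ≡ 0 − 22 = -22 (mod 5).
    Reduce coefficients mod 5: 3·t ≡ 3 (mod 5).
    The inverse of 3 mod 5 is 2 (since 3·2 = 6 = 1·5 + 1), so t ≡ 2·3 = 6 ≡ 1 (mod 5).
    Then x = 22 + 33·1 = 55, valid modulo lcm(33, 5) = 165: x ≡ 55 (mod 165).
Verify: 55 mod 11 = 0 ✓, 55 mod 3 = 1 ✓, 55 mod 5 = 0 ✓.

x ≡ 55 (mod 165).


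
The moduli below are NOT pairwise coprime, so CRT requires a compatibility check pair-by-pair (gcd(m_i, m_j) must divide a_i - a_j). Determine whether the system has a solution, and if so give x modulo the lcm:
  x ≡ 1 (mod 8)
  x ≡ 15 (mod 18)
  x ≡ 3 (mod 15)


Moduli 8, 18, 15 are not pairwise coprime, so CRT works modulo lcm(m_i) when all pairwise compatibility conditions hold.
Pairwise compatibility: gcd(m_i, m_j) must divide a_i - a_j for every pair.
Merge one congruence at a time:
  Start: x ≡ 1 (mod 8).
  Combine with x ≡ 15 (mod 18): gcd(8, 18) = 2; 15 - 1 = 14, which IS divisible by 2, so compatible.
    Write x = 1 + 8·t and substitute into x ≡ 15 (mod 18): 8·t ≡ 15 − 1 = 14 (mod 18).
    Divide the congruence (and modulus) by g = 2: 4·t ≡ 7 (mod 9).
    The inverse of 4 mod 9 is 7 (since 4·7 = 28 = 3·9 + 1), so t ≡ 7·7 = 49 ≡ 4 (mod 9).
    Then x = 1 + 8·4 = 33, valid modulo lcm(8, 18) = 72: x ≡ 33 (mod 72).
  Combine with x ≡ 3 (mod 15): gcd(72, 15) = 3; 3 - 33 = -30, which IS divisible by 3, so compatible.
    Write x = 33 + 72·t and substitute into x ≡ 3 (mod 15): 72·t ≡ 3 − 33 = -30 (mod 15).
    Divide the congruence (and modulus) by g = 3: 24·t ≡ -10 (mod 5).
    Reduce coefficients mod 5: 4·t ≡ 0 (mod 5).
    The inverse of 4 mod 5 is 4 (since 4·4 = 16 = 3·5 + 1), so t ≡ 4·0 = 0 ≡ 0 (mod 5).
    Then x = 33 + 72·0 = 33, valid modulo lcm(72, 15) = 360: x ≡ 33 (mod 360).
Verify: 33 mod 8 = 1, 33 mod 18 = 15, 33 mod 15 = 3.

x ≡ 33 (mod 360).


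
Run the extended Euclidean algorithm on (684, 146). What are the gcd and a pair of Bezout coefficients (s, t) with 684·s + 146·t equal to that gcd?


Euclidean algorithm on (684, 146) — divide until remainder is 0:
  684 = 4 · 146 + 100
  146 = 1 · 100 + 46
  100 = 2 · 46 + 8
  46 = 5 · 8 + 6
  8 = 1 · 6 + 2
  6 = 3 · 2 + 0
gcd(684, 146) = 2.
Track Bezout coefficients alongside the remainders: start with r₀ = 684 = a·1 + b·0 (s = 1, t = 0) and r₁ = 146 = a·0 + b·1 (s = 0, t = 1); each new remainder r_{k+1} = r_{k-1} − q_k·r_k inherits s_{k+1} = s_{k-1} − q_k·s_k, t_{k+1} = t_{k-1} − q_k·t_k, so r_k = a·s_k + b·t_k at every step:
  q = 4: r = 100, s = 1 − 4·0 = 1, t = 0 − 4·1 = -4  (check: 684·1 + 146·(-4) = 100)
  q = 1: r = 46, s = 0 − 1·1 = -1, t = 1 − 1·(-4) = 5  (check: 684·(-1) + 146·5 = 46)
  q = 2: r = 8, s = 1 − 2·(-1) = 3, t = -4 − 2·5 = -14  (check: 684·3 + 146·(-14) = 8)
  q = 5: r = 6, s = -1 − 5·3 = -16, t = 5 − 5·(-14) = 75  (check: 684·(-16) + 146·75 = 6)
  q = 1: r = 2, s = 3 − 1·(-16) = 19, t = -14 − 1·75 = -89  (check: 684·19 + 146·(-89) = 2)
The row with r = 2 (the gcd) gives the Bezout coefficients s = 19, t = -89.
Result: 684 · (19) + 146 · (-89) = 2.

gcd(684, 146) = 2; s = 19, t = -89 (check: 684·19 + 146·(-89) = 2).


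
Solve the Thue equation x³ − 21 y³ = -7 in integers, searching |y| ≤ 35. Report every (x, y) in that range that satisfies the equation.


The equation is x³ - 21y³ = -7. For fixed y, x³ = 21·y³ − 7, so a solution requires the RHS to be a perfect cube.
Strategy: iterate y from -35 to 35, compute RHS = 21·y³ − 7, and check whether it is a (positive or negative) perfect cube.
Check small values of y:
  y = 0: RHS = -7 is not a perfect cube.
  y = 1: RHS = 14 is not a perfect cube.
  y = -1: RHS = -28 is not a perfect cube.
  y = 2: RHS = 161 is not a perfect cube.
  y = -2: RHS = -175 is not a perfect cube.
  y = 3: RHS = 560 is not a perfect cube.
  y = -3: RHS = -574 is not a perfect cube.
Continuing the search up to |y| = 35 finds no solutions either.
No (x, y) in the scanned range satisfies the equation.

No integer solutions with |y| ≤ 35.


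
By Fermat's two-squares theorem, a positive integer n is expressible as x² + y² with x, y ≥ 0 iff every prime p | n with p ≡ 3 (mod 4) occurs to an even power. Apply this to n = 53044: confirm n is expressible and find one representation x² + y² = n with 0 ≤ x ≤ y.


Step 1: Factor n = 53044 = 2^2 · 89 · 149.
Step 2: Check the mod-4 condition on each prime factor: 2 = 2 (special); 89 ≡ 1 (mod 4), exponent 1; 149 ≡ 1 (mod 4), exponent 1.
All primes ≡ 3 (mod 4) appear to even exponent (or don't appear), so by the two-squares theorem n IS expressible as a sum of two squares.
Step 3: Build a representation. Group n = k² · m with k = 2 and m = 89 · 149 = 13261 (a product of primes ≡ 1 (mod 4)); a representation of m scales to one of n via (k·x)² + (k·y)² = k²(x² + y²). Each prime p ≡ 1 (mod 4) is itself a sum of two squares; find a² by testing p − a² for a perfect square:
  89: 89 − 1² = 88, 89 − 2² = 85, 89 − 3² = 80, 89 − 4² = 73, 89 − 5² = 64 = 8² ⇒ 89 = 5² + 8².
  149: 149 − 1² = 148, 149 − 2² = 145, 149 − 3² = 140, 149 − 4² = 133, 149 − 5² = 124, 149 − 6² = 113, 149 − 7² = 100 = 10² ⇒ 149 = 7² + 10².
  Combine using the Brahmagupta–Fibonacci identity (a² + b²)(c² + d²) = (ac − bd)² + (ad + bc)² = (ac + bd)² + (ad − bc)²:
  89 · 149 = 13261: from (5² + 8²)(7² + 10²), take (5·7 − 8·10, 5·10 + 8·7) = (35 − 80, 50 + 56) = (-45, 106); dropping signs (only squares matter) gives (45, 106); check 45² + 106² = 2025 + 11236 = 13261 ✓.
  Scale by k = 2: (2·45, 2·106) = (90, 212).
Step 4: Order so x ≤ y and verify: 90² + 212² = 8100 + 44944 = 53044 = n. ✓

n = 53044 = 90² + 212² (one valid representation with x ≤ y).


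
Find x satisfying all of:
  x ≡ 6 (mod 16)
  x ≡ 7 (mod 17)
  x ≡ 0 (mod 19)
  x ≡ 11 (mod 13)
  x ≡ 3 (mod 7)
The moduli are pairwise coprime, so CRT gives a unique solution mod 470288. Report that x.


Product of moduli M = 16 · 17 · 19 · 13 · 7 = 470288.
Merge one congruence at a time:
  Start: x ≡ 6 (mod 16).
  Combine with x ≡ 7 (mod 17); new modulus lcm = 272.
    Write x = 6 + 16·t and substitute into x ≡ 7 (mod 17): 16·t ≡ 7 − 6 = 1 (mod 17).
    The inverse of 16 mod 17 is 16 (since 16·16 = 256 = 15·17 + 1), so t ≡ 16·1 = 16 ≡ 16 (mod 17).
    Then x = 6 + 16·16 = 262, valid modulo lcm(16, 17) = 272: x ≡ 262 (mod 272).
  Combine with x ≡ 0 (mod 19); new modulus lcm = 5168.
    Write x = 262 + 272·t and substitute into x ≡ 0 (mod 19): 272·t ≡ 0 − 262 = -262 (mod 19).
    Reduce coefficients mod 19: 6·t ≡ 4 (mod 19).
    The inverse of 6 mod 19 is 16 (since 6·16 = 96 = 5·19 + 1), so t ≡ 16·4 = 64 ≡ 7 (mod 19).
    Then x = 262 + 272·7 = 2166, valid modulo lcm(272, 19) = 5168: x ≡ 2166 (mod 5168).
  Combine with x ≡ 11 (mod 13); new modulus lcm = 67184.
    Write x = 2166 + 5168·t and substitute into x ≡ 11 (mod 13): 5168·t ≡ 11 − 2166 = -2155 (mod 13).
    Reduce coefficients mod 13: 7·t ≡ 3 (mod 13).
    The inverse of 7 mod 13 is 2 (since 7·2 = 14 = 1·13 + 1), so t ≡ 2·3 = 6 ≡ 6 (mod 13).
    Then x = 2166 + 5168·6 = 33174, valid modulo lcm(5168, 13) = 67184: x ≡ 33174 (mod 67184).
  Combine with x ≡ 3 (mod 7); new modulus lcm = 470288.
    Write x = 33174 + 67184·t and substitute into x ≡ 3 (mod 7): 67184·t ≡ 3 − 33174 = -33171 (mod 7).
    Reduce coefficients mod 7: 5·t ≡ 2 (mod 7).
    The inverse of 5 mod 7 is 3 (since 5·3 = 15 = 2·7 + 1), so t ≡ 3·2 = 6 ≡ 6 (mod 7).
    Then x = 33174 + 67184·6 = 436278, valid modulo lcm(67184, 7) = 470288: x ≡ 436278 (mod 470288).
Verify against each original: 436278 mod 16 = 6, 436278 mod 17 = 7, 436278 mod 19 = 0, 436278 mod 13 = 11, 436278 mod 7 = 3.

x ≡ 436278 (mod 470288).


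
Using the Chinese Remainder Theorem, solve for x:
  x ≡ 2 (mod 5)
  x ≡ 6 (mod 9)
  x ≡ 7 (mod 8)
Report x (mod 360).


Moduli 5, 9, 8 are pairwise coprime; by CRT there is a unique solution modulo M = 5 · 9 · 8 = 360.
Solve pairwise, accumulating the modulus:
  Start with x ≡ 2 (mod 5).
  Combine with x ≡ 6 (mod 9): since gcd(5, 9) = 1, we get a unique residue mod 45.
    Write x = 2 + 5·t and substitute into x ≡ 6 (mod 9): 5·t ≡ 6 − 2 = 4 (mod 9).
    The inverse of 5 mod 9 is 2 (since 5·2 = 10 = 1·9 + 1), so t ≡ 2·4 = 8 ≡ 8 (mod 9).
    Then x = 2 + 5·8 = 42, valid modulo lcm(5, 9) = 45: x ≡ 42 (mod 45).
  Combine with x ≡ 7 (mod 8): since gcd(45, 8) = 1, we get a unique residue mod 360.
    Write x = 42 + 45·t and substitute into x ≡ 7 (mod 8): 45·t ≡ 7 − 42 = -35 (mod 8).
    Reduce coefficients mod 8: 5·t ≡ 5 (mod 8).
    The inverse of 5 mod 8 is 5 (since 5·5 = 25 = 3·8 + 1), so t ≡ 5·5 = 25 ≡ 1 (mod 8).
    Then x = 42 + 45·1 = 87, valid modulo lcm(45, 8) = 360: x ≡ 87 (mod 360).
Verify: 87 mod 5 = 2 ✓, 87 mod 9 = 6 ✓, 87 mod 8 = 7 ✓.

x ≡ 87 (mod 360).


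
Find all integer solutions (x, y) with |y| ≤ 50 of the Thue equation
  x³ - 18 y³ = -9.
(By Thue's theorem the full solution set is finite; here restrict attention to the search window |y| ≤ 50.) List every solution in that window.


The equation is x³ - 18y³ = -9. For fixed y, x³ = 18·y³ − 9, so a solution requires the RHS to be a perfect cube.
Strategy: iterate y from -50 to 50, compute RHS = 18·y³ − 9, and check whether it is a (positive or negative) perfect cube.
Check small values of y:
  y = 0: RHS = -9 is not a perfect cube.
  y = 1: RHS = 9 is not a perfect cube.
  y = -1: RHS = -27 = (-3)³ ⇒ x = -3 works.
  y = 2: RHS = 135 is not a perfect cube.
  y = -2: RHS = -153 is not a perfect cube.
  y = 3: RHS = 477 is not a perfect cube.
  y = -3: RHS = -495 is not a perfect cube.
Continuing the search up to |y| = 50 finds no further solutions beyond those listed.
Collected solutions: (-3, -1).

Solutions (with |y| ≤ 50): (-3, -1).


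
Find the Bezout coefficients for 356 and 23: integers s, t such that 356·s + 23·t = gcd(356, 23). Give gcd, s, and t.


Euclidean algorithm on (356, 23) — divide until remainder is 0:
  356 = 15 · 23 + 11
  23 = 2 · 11 + 1
  11 = 11 · 1 + 0
gcd(356, 23) = 1.
Track Bezout coefficients alongside the remainders: start with r₀ = 356 = a·1 + b·0 (s = 1, t = 0) and r₁ = 23 = a·0 + b·1 (s = 0, t = 1); each new remainder r_{k+1} = r_{k-1} − q_k·r_k inherits s_{k+1} = s_{k-1} − q_k·s_k, t_{k+1} = t_{k-1} − q_k·t_k, so r_k = a·s_k + b·t_k at every step:
  q = 15: r = 11, s = 1 − 15·0 = 1, t = 0 − 15·1 = -15  (check: 356·1 + 23·(-15) = 11)
  q = 2: r = 1, s = 0 − 2·1 = -2, t = 1 − 2·(-15) = 31  (check: 356·(-2) + 23·31 = 1)
The row with r = 1 (the gcd) gives the Bezout coefficients s = -2, t = 31.
Result: 356 · (-2) + 23 · (31) = 1.

gcd(356, 23) = 1; s = -2, t = 31 (check: 356·(-2) + 23·31 = 1).


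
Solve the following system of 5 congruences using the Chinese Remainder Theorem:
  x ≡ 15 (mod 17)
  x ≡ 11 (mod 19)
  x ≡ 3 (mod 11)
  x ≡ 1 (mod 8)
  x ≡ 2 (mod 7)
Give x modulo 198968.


Product of moduli M = 17 · 19 · 11 · 8 · 7 = 198968.
Merge one congruence at a time:
  Start: x ≡ 15 (mod 17).
  Combine with x ≡ 11 (mod 19); new modulus lcm = 323.
    Write x = 15 + 17·t and substitute into x ≡ 11 (mod 19): 17·t ≡ 11 − 15 = -4 (mod 19).
    Reduce coefficients mod 19: 17·t ≡ 15 (mod 19).
    The inverse of 17 mod 19 is 9 (since 17·9 = 153 = 8·19 + 1), so t ≡ 9·15 = 135 ≡ 2 (mod 19).
    Then x = 15 + 17·2 = 49, valid modulo lcm(17, 19) = 323: x ≡ 49 (mod 323).
  Combine with x ≡ 3 (mod 11); new modulus lcm = 3553.
    Write x = 49 + 323·t and substitute into x ≡ 3 (mod 11): 323·t ≡ 3 − 49 = -46 (mod 11).
    Reduce coefficients mod 11: 4·t ≡ 9 (mod 11).
    The inverse of 4 mod 11 is 3 (since 4·3 = 12 = 1·11 + 1), so t ≡ 3·9 = 27 ≡ 5 (mod 11).
    Then x = 49 + 323·5 = 1664, valid modulo lcm(323, 11) = 3553: x ≡ 1664 (mod 3553).
  Combine with x ≡ 1 (mod 8); new modulus lcm = 28424.
    Write x = 1664 + 3553·t and substitute into x ≡ 1 (mod 8): 3553·t ≡ 1 − 1664 = -1663 (mod 8).
    Reduce coefficients mod 8: 1·t ≡ 1 (mod 8).
    So t ≡ 1 (mod 8).
    Then x = 1664 + 3553·1 = 5217, valid modulo lcm(3553, 8) = 28424: x ≡ 5217 (mod 28424).
  Combine with x ≡ 2 (mod 7); new modulus lcm = 198968.
    Write x = 5217 + 28424·t and substitute into x ≡ 2 (mod 7): 28424·t ≡ 2 − 5217 = -5215 (mod 7).
    Reduce coefficients mod 7: 4·t ≡ 0 (mod 7).
    The inverse of 4 mod 7 is 2 (since 4·2 = 8 = 1·7 + 1), so t ≡ 2·0 = 0 ≡ 0 (mod 7).
    Then x = 5217 + 28424·0 = 5217, valid modulo lcm(28424, 7) = 198968: x ≡ 5217 (mod 198968).
Verify against each original: 5217 mod 17 = 15, 5217 mod 19 = 11, 5217 mod 11 = 3, 5217 mod 8 = 1, 5217 mod 7 = 2.

x ≡ 5217 (mod 198968).


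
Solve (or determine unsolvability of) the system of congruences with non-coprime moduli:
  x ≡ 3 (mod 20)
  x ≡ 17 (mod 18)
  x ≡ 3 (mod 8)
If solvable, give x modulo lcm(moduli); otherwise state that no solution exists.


Moduli 20, 18, 8 are not pairwise coprime, so CRT works modulo lcm(m_i) when all pairwise compatibility conditions hold.
Pairwise compatibility: gcd(m_i, m_j) must divide a_i - a_j for every pair.
Merge one congruence at a time:
  Start: x ≡ 3 (mod 20).
  Combine with x ≡ 17 (mod 18): gcd(20, 18) = 2; 17 - 3 = 14, which IS divisible by 2, so compatible.
    Write x = 3 + 20·t and substitute into x ≡ 17 (mod 18): 20·t ≡ 17 − 3 = 14 (mod 18).
    Divide the congruence (and modulus) by g = 2: 10·t ≡ 7 (mod 9).
    Reduce coefficients mod 9: 1·t ≡ 7 (mod 9).
    So t ≡ 7 (mod 9).
    Then x = 3 + 20·7 = 143, valid modulo lcm(20, 18) = 180: x ≡ 143 (mod 180).
  Combine with x ≡ 3 (mod 8): gcd(180, 8) = 4; 3 - 143 = -140, which IS divisible by 4, so compatible.
    Write x = 143 + 180·t and substitute into x ≡ 3 (mod 8): 180·t ≡ 3 − 143 = -140 (mod 8).
    Divide the congruence (and modulus) by g = 4: 45·t ≡ -35 (mod 2).
    Reduce coefficients mod 2: 1·t ≡ 1 (mod 2).
    So t ≡ 1 (mod 2).
    Then x = 143 + 180·1 = 323, valid modulo lcm(180, 8) = 360: x ≡ 323 (mod 360).
Verify: 323 mod 20 = 3, 323 mod 18 = 17, 323 mod 8 = 3.

x ≡ 323 (mod 360).


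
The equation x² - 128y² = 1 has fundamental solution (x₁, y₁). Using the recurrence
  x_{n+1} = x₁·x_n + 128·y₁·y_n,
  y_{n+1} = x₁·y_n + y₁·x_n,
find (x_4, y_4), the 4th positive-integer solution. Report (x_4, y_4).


Step 1: Find the fundamental solution (x₁, y₁) of x² - 128y² = 1.
  Expand √128 as a continued fraction. a₀ = ⌊√128⌋ = 11; iterate m_{k+1} = d_k·a_k − m_k, d_{k+1} = (128 − m_{k+1}²)/d_k, a_{k+1} = ⌊(a₀ + m_{k+1})/d_{k+1}⌋ (starting m₀ = 0, d₀ = 1), with convergents p_k = a_k·p_{k-1} + p_{k-2}, q_k = a_k·q_{k-1} + q_{k-2} (p₋₁ = 1, q₋₁ = 0):
  k = 0: a₀ = 11; p₀/q₀ = 11/1; p₀² − 128·q₀² = 121 − 128 = -7.
  k = 1: m = 11, d = 7, a = ⌊(11 + 11)/7⌋ = 3; p/q = (3·11 + 1)/(3·1 + 0) = 34/3; p² − 128·q² = 1156 − 1152 = 4.
  k = 2: m = 10, d = 4, a = ⌊(11 + 10)/4⌋ = 5; p/q = (5·34 + 11)/(5·3 + 1) = 181/16; p² − 128·q² = 32761 − 32768 = -7.
  k = 3: m = 10, d = 7, a = ⌊(11 + 10)/7⌋ = 3; p/q = (3·181 + 34)/(3·16 + 3) = 577/51; p² − 128·q² = 332929 − 332928 = 1.
  The first convergent with p² − 128·q² = 1 gives the fundamental solution (x₁, y₁) = (577, 51).
Step 2: Apply the recurrence (x_{n+1}, y_{n+1}) = (x₁x_n + 128y₁y_n, x₁y_n + y₁x_n) repeatedly.
  From (x_1, y_1) = (577, 51): x_2 = 577·577 + 128·51·51 = 665857; y_2 = 577·51 + 51·577 = 58854.
  From (x_2, y_2) = (665857, 58854): x_3 = 577·665857 + 128·51·58854 = 768398401; y_3 = 577·58854 + 51·665857 = 67917465.
  From (x_3, y_3) = (768398401, 67917465): x_4 = 577·768398401 + 128·51·67917465 = 886731088897; y_4 = 577·67917465 + 51·768398401 = 78376695756.
Step 3: Verify x_4² - 128·y_4² = 786292024016459316676609 - 786292024016459316676608 = 1 (should be 1). ✓

(x_1, y_1) = (577, 51); (x_4, y_4) = (886731088897, 78376695756).
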